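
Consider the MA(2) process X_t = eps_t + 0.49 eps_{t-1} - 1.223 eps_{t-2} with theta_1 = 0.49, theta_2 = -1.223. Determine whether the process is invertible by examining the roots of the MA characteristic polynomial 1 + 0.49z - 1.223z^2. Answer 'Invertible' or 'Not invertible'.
\text{Not invertible}

The MA(q) characteristic polynomial is P(z) = 1 + 0.49z - 1.223z^2.
Invertibility requires all roots to lie outside the unit circle, i.e. |z| > 1 for every root.
Set 1 + (0.49) z + (-1.223) z^2 = 0, i.e. a z^2 + b z + c = 0 with a = -1.223, b = 0.49, c = 1.
Discriminant D = b^2 - 4ac = (0.49)^2 - 4*(-1.223)*1 = 0.2401 - (-4.892) = 5.1321.
D >= 0, so the roots are real: z = (-b +/- sqrt(D)) / (2a) = (-0.49 +/- 2.265414) / (-2.446).
  z_1 = (-0.49 + 2.265414) / (-2.446) = -0.7258,   |z_1| = 0.7258.
  z_2 = (-0.49 - 2.265414) / (-2.446) = 1.1265,   |z_2| = 1.1265.
Moduli of all roots: 0.7258, 1.1265.
All moduli strictly greater than 1? No.
Verdict: Not invertible.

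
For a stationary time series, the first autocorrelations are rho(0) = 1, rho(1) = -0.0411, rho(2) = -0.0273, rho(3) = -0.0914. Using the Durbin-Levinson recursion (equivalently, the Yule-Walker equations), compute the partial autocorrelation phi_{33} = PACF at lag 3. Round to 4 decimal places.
\phi_{33} = -0.0940

The PACF at lag k is phi_{kk}, the last component of the solution
to the Yule-Walker system G_k phi = r_k where
  (G_k)_{ij} = rho(|i - j|), (r_k)_i = rho(i), i,j = 1..k.
Equivalently, Durbin-Levinson gives phi_{kk} iteratively:
  phi_{11} = rho(1)
  phi_{kk} = [rho(k) - sum_{j=1..k-1} phi_{k-1,j} rho(k-j)]
            / [1 - sum_{j=1..k-1} phi_{k-1,j} rho(j)],
  phi_{k,j} = phi_{k-1,j} - phi_{kk} phi_{k-1,k-j},  j = 1..k-1.
Step k = 1:
  phi_11 = rho(1) = -0.0411.
Step k = 2:
  phi_22 = [rho(2) - phi_11 rho(1)] / [1 - phi_11 rho(1)] = [-0.0273 - (-0.0411)(-0.0411)] / [1 - (-0.0411)(-0.0411)]
         = -0.02898921 / 0.99831079 = -0.029038.
  Update: phi_21 = phi_11 - phi_22 phi_11 = -0.0411 - (-0.029038)(-0.0411) = -0.042293.
Step k = 3:
  phi_33 = [rho(3) - phi_21 rho(2) - phi_22 rho(1)] / [1 - phi_21 rho(1) - phi_22 rho(2)]
    numerator   = -0.0914 - (-0.042293)(-0.0273) - (-0.029038)(-0.0411) = -0.09374808
    denominator = 1 - (-0.042293)(-0.0411) - (-0.029038)(-0.0273) = 0.99746899
  phi_33 = -0.09374808 / 0.99746899 = -0.094.
Therefore phi_{33} = -0.0940.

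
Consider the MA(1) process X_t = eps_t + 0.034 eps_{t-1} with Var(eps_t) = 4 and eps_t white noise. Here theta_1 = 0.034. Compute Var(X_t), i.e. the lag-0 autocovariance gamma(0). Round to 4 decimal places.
\gamma(0) = 4.0046

For an MA(q) process X_t = eps_t + sum_i theta_i eps_{t-i} with
Var(eps_t) = sigma^2, the variance is
  gamma(0) = sigma^2 * (1 + sum_i theta_i^2).
  sum_i theta_i^2 = (0.034)^2 = 0.001156.
  gamma(0) = 4 * (1 + 0.001156) = 4 * 1.001156 = 4.004624, which rounds to 4.0046.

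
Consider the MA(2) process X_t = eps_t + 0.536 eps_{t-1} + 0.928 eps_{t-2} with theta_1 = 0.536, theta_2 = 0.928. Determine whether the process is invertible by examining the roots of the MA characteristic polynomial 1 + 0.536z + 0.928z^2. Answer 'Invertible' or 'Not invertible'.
\text{Invertible}

The MA(q) characteristic polynomial is P(z) = 1 + 0.536z + 0.928z^2.
Invertibility requires all roots to lie outside the unit circle, i.e. |z| > 1 for every root.
Set 1 + (0.536) z + (0.928) z^2 = 0, i.e. a z^2 + b z + c = 0 with a = 0.928, b = 0.536, c = 1.
Discriminant D = b^2 - 4ac = (0.536)^2 - 4*(0.928)*1 = 0.287296 - (3.712) = -3.424704.
D < 0, so the roots are the complex-conjugate pair z = (-b +/- i sqrt(-D)) / (2a) = -0.2888 +/- 0.9971i.
For a conjugate pair |z|^2 = z * conj(z) = (product of roots) = c/a = 1/(0.928) = 1.077586, so |z| = sqrt(1.077586) = 1.0381 for both roots.
Moduli of all roots: 1.0381, 1.0381.
All moduli strictly greater than 1? Yes.
Verdict: Invertible.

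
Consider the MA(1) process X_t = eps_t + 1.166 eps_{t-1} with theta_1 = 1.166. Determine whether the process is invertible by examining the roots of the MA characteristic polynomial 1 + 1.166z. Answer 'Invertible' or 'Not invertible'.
\text{Not invertible}

The MA(q) characteristic polynomial is P(z) = 1 + 1.166z.
Invertibility requires all roots to lie outside the unit circle, i.e. |z| > 1 for every root.
This is linear in z: 1 + (1.166) z = 0  =>  z = -1/(1.166) = -0.857633,  |z| = 0.857633.
Moduli of all roots: 0.8576.
All moduli strictly greater than 1? No.
Verdict: Not invertible.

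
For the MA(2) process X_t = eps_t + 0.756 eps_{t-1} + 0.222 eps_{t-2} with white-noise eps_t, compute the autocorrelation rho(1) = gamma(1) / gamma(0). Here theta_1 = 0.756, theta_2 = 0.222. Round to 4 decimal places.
\rho(1) = 0.5700

For an MA(q) process with theta_0 = 1, the autocovariance is
  gamma(k) = sigma^2 * sum_{i=0..q-k} theta_i * theta_{i+k},
and rho(k) = gamma(k) / gamma(0). Sigma^2 cancels.
  numerator   = (1)*(0.756) + (0.756)*(0.222) = 0.923832.
  denominator = (1)^2 + (0.756)^2 + (0.222)^2 = 1.62082.
  rho(1) = 0.923832 / 1.62082 = 0.5700.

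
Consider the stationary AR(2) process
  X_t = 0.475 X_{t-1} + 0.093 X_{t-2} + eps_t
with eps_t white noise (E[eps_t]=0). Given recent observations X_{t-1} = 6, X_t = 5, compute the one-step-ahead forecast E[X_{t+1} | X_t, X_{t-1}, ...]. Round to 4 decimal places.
E[X_{t+1} \mid \mathcal F_t] = 2.9330

For an AR(p) model X_t = c + sum_i phi_i X_{t-i} + eps_t, the
one-step-ahead conditional mean is
  E[X_{t+1} | X_t, ...] = c + sum_i phi_i X_{t+1-i}.
Substitute known values:
  E[X_{t+1} | ...] = (0.475) * (5) + (0.093) * (6)
                   = 2.9330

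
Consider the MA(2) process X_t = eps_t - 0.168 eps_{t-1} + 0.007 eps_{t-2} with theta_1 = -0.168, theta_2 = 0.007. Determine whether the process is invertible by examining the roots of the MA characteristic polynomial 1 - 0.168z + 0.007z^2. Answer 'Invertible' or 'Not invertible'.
\text{Invertible}

The MA(q) characteristic polynomial is P(z) = 1 - 0.168z + 0.007z^2.
Invertibility requires all roots to lie outside the unit circle, i.e. |z| > 1 for every root.
Set 1 + (-0.168) z + (0.007) z^2 = 0, i.e. a z^2 + b z + c = 0 with a = 0.007, b = -0.168, c = 1.
Discriminant D = b^2 - 4ac = (-0.168)^2 - 4*(0.007)*1 = 0.028224 - (0.028) = 0.000224.
D >= 0, so the roots are real: z = (-b +/- sqrt(D)) / (2a) = (0.168 +/- 0.014967) / (0.014).
  z_1 = (0.168 + 0.014967) / (0.014) = 13.069,   |z_1| = 13.069.
  z_2 = (0.168 - 0.014967) / (0.014) = 10.931,   |z_2| = 10.931.
Moduli of all roots: 13.0690, 10.9310.
All moduli strictly greater than 1? Yes.
Verdict: Invertible.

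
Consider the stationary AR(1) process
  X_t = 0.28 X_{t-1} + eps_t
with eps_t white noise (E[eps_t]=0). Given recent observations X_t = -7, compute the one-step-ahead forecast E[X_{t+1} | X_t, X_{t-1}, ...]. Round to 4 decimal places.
E[X_{t+1} \mid \mathcal F_t] = -1.9600

For an AR(p) model X_t = c + sum_i phi_i X_{t-i} + eps_t, the
one-step-ahead conditional mean is
  E[X_{t+1} | X_t, ...] = c + sum_i phi_i X_{t+1-i}.
Substitute known values:
  E[X_{t+1} | ...] = (0.28) * (-7)
                   = -1.9600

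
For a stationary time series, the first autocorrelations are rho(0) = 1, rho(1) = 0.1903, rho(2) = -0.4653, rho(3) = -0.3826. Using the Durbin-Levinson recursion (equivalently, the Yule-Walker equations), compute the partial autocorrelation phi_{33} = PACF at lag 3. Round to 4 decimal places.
\phi_{33} = -0.2119

The PACF at lag k is phi_{kk}, the last component of the solution
to the Yule-Walker system G_k phi = r_k where
  (G_k)_{ij} = rho(|i - j|), (r_k)_i = rho(i), i,j = 1..k.
Equivalently, Durbin-Levinson gives phi_{kk} iteratively:
  phi_{11} = rho(1)
  phi_{kk} = [rho(k) - sum_{j=1..k-1} phi_{k-1,j} rho(k-j)]
            / [1 - sum_{j=1..k-1} phi_{k-1,j} rho(j)],
  phi_{k,j} = phi_{k-1,j} - phi_{kk} phi_{k-1,k-j},  j = 1..k-1.
Step k = 1:
  phi_11 = rho(1) = 0.1903.
Step k = 2:
  phi_22 = [rho(2) - phi_11 rho(1)] / [1 - phi_11 rho(1)] = [-0.4653 - (0.1903)(0.1903)] / [1 - (0.1903)(0.1903)]
         = -0.50151409 / 0.96378591 = -0.520358.
  Update: phi_21 = phi_11 - phi_22 phi_11 = 0.1903 - (-0.520358)(0.1903) = 0.289324.
Step k = 3:
  phi_33 = [rho(3) - phi_21 rho(2) - phi_22 rho(1)] / [1 - phi_21 rho(1) - phi_22 rho(2)]
    numerator   = -0.3826 - (0.289324)(-0.4653) - (-0.520358)(0.1903) = -0.14895325
    denominator = 1 - (0.289324)(0.1903) - (-0.520358)(-0.4653) = 0.70281884
  phi_33 = -0.14895325 / 0.70281884 = -0.2119.
Therefore phi_{33} = -0.2119.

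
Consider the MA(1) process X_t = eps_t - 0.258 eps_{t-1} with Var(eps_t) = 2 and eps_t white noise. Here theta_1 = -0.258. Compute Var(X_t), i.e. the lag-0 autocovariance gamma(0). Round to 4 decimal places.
\gamma(0) = 2.1331

For an MA(q) process X_t = eps_t + sum_i theta_i eps_{t-i} with
Var(eps_t) = sigma^2, the variance is
  gamma(0) = sigma^2 * (1 + sum_i theta_i^2).
  sum_i theta_i^2 = (-0.258)^2 = 0.066564.
  gamma(0) = 2 * (1 + 0.066564) = 2 * 1.066564 = 2.133128, which rounds to 2.1331.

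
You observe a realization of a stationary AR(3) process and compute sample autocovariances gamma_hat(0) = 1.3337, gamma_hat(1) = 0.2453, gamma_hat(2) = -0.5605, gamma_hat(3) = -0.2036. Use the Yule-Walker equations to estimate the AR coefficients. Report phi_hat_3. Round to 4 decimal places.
\hat\phi_{3} = 0.0630

The Yule-Walker equations for an AR(p) process read, in matrix form,
  Gamma_p phi = r_p,   with   (Gamma_p)_{ij} = gamma(|i - j|),
                       (r_p)_i = gamma(i),   i,j = 1..p.
Substitute the sample gammas (Toeplitz matrix and right-hand side of size 3):
  Gamma_p = [[1.3337, 0.2453, -0.5605], [0.2453, 1.3337, 0.2453], [-0.5605, 0.2453, 1.3337]]
  r_p     = [0.2453, -0.5605, -0.2036]
Written out (R1..R3):
  (R1) 1.3337 phi_1 + 0.2453 phi_2 - 0.5605 phi_3 = 0.2453
  (R2) 0.2453 phi_1 + 1.3337 phi_2 + 0.2453 phi_3 = -0.5605
  (R3) -0.5605 phi_1 + 0.2453 phi_2 + 1.3337 phi_3 = -0.2036
Gaussian elimination:
  R2 <- R2 - (0.2453/1.3337) R1 = R2 - (0.183924) R1:  1.288583 phi_2 + 0.34839 phi_3 = -0.605617
  R3 <- R3 - (-0.5605/1.3337) R1 = R3 - (-0.420259) R1:  0.34839 phi_2 + 1.098145 phi_3 = -0.10051
  R3 <- R3 - (0.34839/1.288583) R2 = R3 - (0.270366) R2:  1.003952 phi_3 = 0.063228
Back-substitution:
  phi_hat_3 = 0.063228 / 1.003952 = 0.062979
  phi_hat_2 = (-0.605617 - (0.34839)(0.062979)) / 1.288583 = -0.487014
  phi_hat_1 = (0.2453 - (0.2453)(-0.487014) - (-0.5605)(0.062979)) / 1.3337 = 0.299966
So phi_hat = [0.3000, -0.4870, 0.0630].
Therefore phi_hat_3 = 0.0630.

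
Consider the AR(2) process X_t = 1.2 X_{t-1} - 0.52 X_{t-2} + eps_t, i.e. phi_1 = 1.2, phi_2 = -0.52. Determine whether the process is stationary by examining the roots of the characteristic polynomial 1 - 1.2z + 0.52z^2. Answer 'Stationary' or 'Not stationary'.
\text{Stationary}

The AR(p) characteristic polynomial is P(z) = 1 - 1.2z + 0.52z^2.
Stationarity requires all roots to lie outside the unit circle, i.e. |z| > 1 for every root.
Set 1 + (-1.2) z + (0.52) z^2 = 0, i.e. a z^2 + b z + c = 0 with a = 0.52, b = -1.2, c = 1.
Discriminant D = b^2 - 4ac = (-1.2)^2 - 4*(0.52)*1 = 1.44 - (2.08) = -0.64.
D < 0, so the roots are the complex-conjugate pair z = (-b +/- i sqrt(-D)) / (2a) = 1.1538 +/- 0.7692i.
For a conjugate pair |z|^2 = z * conj(z) = (product of roots) = c/a = 1/(0.52) = 1.923077, so |z| = sqrt(1.923077) = 1.3868 for both roots.
Moduli of all roots: 1.3868, 1.3868.
All moduli strictly greater than 1? Yes.
Verdict: Stationary.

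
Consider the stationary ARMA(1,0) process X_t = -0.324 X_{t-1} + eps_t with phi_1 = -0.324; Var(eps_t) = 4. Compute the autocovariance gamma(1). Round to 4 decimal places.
\gamma(1) = -1.4480

Multiply the model equation by X_{t-k} and take expectations. With theta_0 = psi_0 = 1 and psi_j the MA(infinity) weights, this gives
  gamma(k) - sum_i phi_i gamma(k-i) = c_k,
  c_k = sigma^2 * sum_{j=k..q} theta_j psi_{j-k}   (c_k = 0 for k > q),
using gamma(-m) = gamma(m).
Pure AR (q = 0): c_0 = sigma^2 = 4, c_k = 0 for k >= 1.
Equations for k = 0 and k = 1 (AR order 1):
  gamma(0) = phi_1 gamma(1) + c_0
  gamma(1) = phi_1 gamma(0) + c_1
Substituting the second into the first: gamma(0) (1 - phi_1^2) = c_0 + phi_1 c_1, so
  gamma(0) = c_0 / (1 - phi_1^2) = 4 / (1 - (-0.324)^2) = 4 / 0.895024 = 4.469154.
  gamma(1) = phi_1 gamma(0) = (-0.324)(4.469154) = -1.448006.
Therefore gamma(1) = -1.4480 (to 4 decimal places).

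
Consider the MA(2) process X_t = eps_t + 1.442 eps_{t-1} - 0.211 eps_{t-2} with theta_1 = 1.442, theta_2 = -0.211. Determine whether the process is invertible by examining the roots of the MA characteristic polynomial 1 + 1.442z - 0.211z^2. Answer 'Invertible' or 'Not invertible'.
\text{Not invertible}

The MA(q) characteristic polynomial is P(z) = 1 + 1.442z - 0.211z^2.
Invertibility requires all roots to lie outside the unit circle, i.e. |z| > 1 for every root.
Set 1 + (1.442) z + (-0.211) z^2 = 0, i.e. a z^2 + b z + c = 0 with a = -0.211, b = 1.442, c = 1.
Discriminant D = b^2 - 4ac = (1.442)^2 - 4*(-0.211)*1 = 2.079364 - (-0.844) = 2.923364.
D >= 0, so the roots are real: z = (-b +/- sqrt(D)) / (2a) = (-1.442 +/- 1.709785) / (-0.422).
  z_1 = (-1.442 + 1.709785) / (-0.422) = -0.6346,   |z_1| = 0.6346.
  z_2 = (-1.442 - 1.709785) / (-0.422) = 7.4687,   |z_2| = 7.4687.
Moduli of all roots: 0.6346, 7.4687.
All moduli strictly greater than 1? No.
Verdict: Not invertible.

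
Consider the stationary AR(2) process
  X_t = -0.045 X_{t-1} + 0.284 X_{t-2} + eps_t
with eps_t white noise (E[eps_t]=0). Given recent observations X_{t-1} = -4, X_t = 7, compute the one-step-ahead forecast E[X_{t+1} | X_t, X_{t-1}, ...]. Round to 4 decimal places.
E[X_{t+1} \mid \mathcal F_t] = -1.4510

For an AR(p) model X_t = c + sum_i phi_i X_{t-i} + eps_t, the
one-step-ahead conditional mean is
  E[X_{t+1} | X_t, ...] = c + sum_i phi_i X_{t+1-i}.
Substitute known values:
  E[X_{t+1} | ...] = (-0.045) * (7) + (0.284) * (-4)
                   = -1.4510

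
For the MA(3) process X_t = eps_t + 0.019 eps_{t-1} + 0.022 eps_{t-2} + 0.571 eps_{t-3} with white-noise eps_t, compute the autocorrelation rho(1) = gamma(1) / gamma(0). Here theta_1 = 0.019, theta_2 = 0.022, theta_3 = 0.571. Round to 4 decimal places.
\rho(1) = 0.0241

For an MA(q) process with theta_0 = 1, the autocovariance is
  gamma(k) = sigma^2 * sum_{i=0..q-k} theta_i * theta_{i+k},
and rho(k) = gamma(k) / gamma(0). Sigma^2 cancels.
  numerator   = (1)*(0.019) + (0.019)*(0.022) + (0.022)*(0.571) = 0.03198.
  denominator = (1)^2 + (0.019)^2 + (0.022)^2 + (0.571)^2 = 1.326886.
  rho(1) = 0.03198 / 1.326886 = 0.0241.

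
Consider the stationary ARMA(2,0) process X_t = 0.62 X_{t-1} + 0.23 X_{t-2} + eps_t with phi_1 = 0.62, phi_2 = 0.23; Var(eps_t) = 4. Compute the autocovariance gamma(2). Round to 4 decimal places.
\gamma(2) = 8.7579

Multiply the model equation by X_{t-k} and take expectations. With theta_0 = psi_0 = 1 and psi_j the MA(infinity) weights, this gives
  gamma(k) - sum_i phi_i gamma(k-i) = c_k,
  c_k = sigma^2 * sum_{j=k..q} theta_j psi_{j-k}   (c_k = 0 for k > q),
using gamma(-m) = gamma(m).
Pure AR (q = 0): c_0 = sigma^2 = 4, c_k = 0 for k >= 1.
Equations for k = 0, 1, 2 (AR order 2, c_2 = 0):
  (E0) gamma(0) = phi_1 gamma(1) + phi_2 gamma(2) + c_0
  (E1) gamma(1) = phi_1 gamma(0) + phi_2 gamma(1) + c_1
  (E2) gamma(2) = phi_1 gamma(1) + phi_2 gamma(0)
From (E1): gamma(1) = A gamma(0) + B with
  A = phi_1 / (1 - phi_2) = 0.62 / 0.77 = 0.805195,   B = c_1 / (1 - phi_2) = 0 / 0.77 = 0.
Insert (E2) into (E0): gamma(0) (1 - phi_2^2) = phi_1 (1 + phi_2) gamma(1) + c_0.
  phi_1 (1 + phi_2) = (0.62)(1.23) = 0.7626,   1 - phi_2^2 = 0.9471.
Replace gamma(1) by A gamma(0) + B and collect gamma(0):
  gamma(0) [0.9471 - (0.7626)(0.805195)] = c_0 = 4
  gamma(0) * 0.333058 = 4
  gamma(0) = 4 / 0.333058 = 12.009904.
  gamma(1) = A gamma(0) = (0.805195)(12.009904) = 9.670313.
  gamma(2) = phi_1 gamma(1) + phi_2 gamma(0) = (0.62)(9.670313) + (0.23)(12.009904) = 8.757872.
Therefore gamma(2) = 8.7579 (to 4 decimal places).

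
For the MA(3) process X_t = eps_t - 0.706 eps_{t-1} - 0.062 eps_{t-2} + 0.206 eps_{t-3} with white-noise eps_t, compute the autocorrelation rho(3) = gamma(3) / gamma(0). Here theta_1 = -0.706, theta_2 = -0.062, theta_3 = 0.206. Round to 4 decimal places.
\rho(3) = 0.1334

For an MA(q) process with theta_0 = 1, the autocovariance is
  gamma(k) = sigma^2 * sum_{i=0..q-k} theta_i * theta_{i+k},
and rho(k) = gamma(k) / gamma(0). Sigma^2 cancels.
  numerator   = (1)*(0.206) = 0.206.
  denominator = (1)^2 + (-0.706)^2 + (-0.062)^2 + (0.206)^2 = 1.544716.
  rho(3) = 0.206 / 1.544716 = 0.1334.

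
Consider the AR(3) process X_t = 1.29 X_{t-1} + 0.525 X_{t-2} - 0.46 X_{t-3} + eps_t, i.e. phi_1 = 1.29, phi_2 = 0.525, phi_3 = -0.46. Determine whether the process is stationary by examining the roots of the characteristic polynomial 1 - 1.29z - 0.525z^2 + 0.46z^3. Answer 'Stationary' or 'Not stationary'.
\text{Not stationary}

The AR(p) characteristic polynomial is P(z) = 1 - 1.29z - 0.525z^2 + 0.46z^3.
Stationarity requires all roots to lie outside the unit circle, i.e. |z| > 1 for every root.
Degree 3: look for a simple real root z0 first, then factor out (1 - z/z0) and solve the remaining quadratic.
Testing z0 = 2: P(2) = 1 + (-1.29)(2) + (-0.525)(2)^2 + (0.46)(2)^3
  = 1 + (-2.58) + (-2.1) + (3.68) = 0.  So z_0 = 2 is a root, |z_0| = 2.
Divide out the factor (1 - 0.5 z) = (1 - z/z0) (since 1/z0 = 0.5):
  P(z) = (1 - 0.5 z)(1 + (-0.79) z + (-0.92) z^2)
  [check: z-coef -0.79 - (0.5) = -1.29; z^2-coef -0.92 - (0.5)(-0.79) = -0.525; z^3-coef -(0.5)(-0.92) = 0.46.]
Remaining roots from the quadratic factor 1 + (-0.79) z + (-0.92) z^2:
  Set 1 + (-0.79) z + (-0.92) z^2 = 0, i.e. a z^2 + b z + c = 0 with a = -0.92, b = -0.79, c = 1.
  Discriminant D = b^2 - 4ac = (-0.79)^2 - 4*(-0.92)*1 = 0.6241 - (-3.68) = 4.3041.
  D >= 0, so the roots are real: z = (-b +/- sqrt(D)) / (2a) = (0.79 +/- 2.074632) / (-1.84).
    z_1 = (0.79 + 2.074632) / (-1.84) = -1.5569,   |z_1| = 1.5569.
    z_2 = (0.79 - 2.074632) / (-1.84) = 0.6982,   |z_2| = 0.6982.
Moduli of all roots: 2.0000, 1.5569, 0.6982.
All moduli strictly greater than 1? No.
Verdict: Not stationary.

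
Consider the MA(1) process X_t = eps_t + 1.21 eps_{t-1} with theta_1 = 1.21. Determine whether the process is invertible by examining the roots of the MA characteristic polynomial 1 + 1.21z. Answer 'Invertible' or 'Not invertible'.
\text{Not invertible}

The MA(q) characteristic polynomial is P(z) = 1 + 1.21z.
Invertibility requires all roots to lie outside the unit circle, i.e. |z| > 1 for every root.
This is linear in z: 1 + (1.21) z = 0  =>  z = -1/(1.21) = -0.826446,  |z| = 0.826446.
Moduli of all roots: 0.8264.
All moduli strictly greater than 1? No.
Verdict: Not invertible.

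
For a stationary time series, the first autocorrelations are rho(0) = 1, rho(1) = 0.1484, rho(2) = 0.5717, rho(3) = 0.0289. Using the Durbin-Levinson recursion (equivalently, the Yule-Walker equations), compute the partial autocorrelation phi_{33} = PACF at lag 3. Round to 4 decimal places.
\phi_{33} = -0.1370

The PACF at lag k is phi_{kk}, the last component of the solution
to the Yule-Walker system G_k phi = r_k where
  (G_k)_{ij} = rho(|i - j|), (r_k)_i = rho(i), i,j = 1..k.
Equivalently, Durbin-Levinson gives phi_{kk} iteratively:
  phi_{11} = rho(1)
  phi_{kk} = [rho(k) - sum_{j=1..k-1} phi_{k-1,j} rho(k-j)]
            / [1 - sum_{j=1..k-1} phi_{k-1,j} rho(j)],
  phi_{k,j} = phi_{k-1,j} - phi_{kk} phi_{k-1,k-j},  j = 1..k-1.
Step k = 1:
  phi_11 = rho(1) = 0.1484.
Step k = 2:
  phi_22 = [rho(2) - phi_11 rho(1)] / [1 - phi_11 rho(1)] = [0.5717 - (0.1484)(0.1484)] / [1 - (0.1484)(0.1484)]
         = 0.54967744 / 0.97797744 = 0.562055.
  Update: phi_21 = phi_11 - phi_22 phi_11 = 0.1484 - (0.562055)(0.1484) = 0.064991.
Step k = 3:
  phi_33 = [rho(3) - phi_21 rho(2) - phi_22 rho(1)] / [1 - phi_21 rho(1) - phi_22 rho(2)]
    numerator   = 0.0289 - (0.064991)(0.5717) - (0.562055)(0.1484) = -0.09166436
    denominator = 1 - (0.064991)(0.1484) - (0.562055)(0.5717) = 0.6690283
  phi_33 = -0.09166436 / 0.6690283 = -0.137.
Therefore phi_{33} = -0.1370.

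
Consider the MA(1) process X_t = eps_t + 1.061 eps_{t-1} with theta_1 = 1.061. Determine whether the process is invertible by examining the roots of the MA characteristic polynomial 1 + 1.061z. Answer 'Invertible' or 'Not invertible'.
\text{Not invertible}

The MA(q) characteristic polynomial is P(z) = 1 + 1.061z.
Invertibility requires all roots to lie outside the unit circle, i.e. |z| > 1 for every root.
This is linear in z: 1 + (1.061) z = 0  =>  z = -1/(1.061) = -0.942507,  |z| = 0.942507.
Moduli of all roots: 0.9425.
All moduli strictly greater than 1? No.
Verdict: Not invertible.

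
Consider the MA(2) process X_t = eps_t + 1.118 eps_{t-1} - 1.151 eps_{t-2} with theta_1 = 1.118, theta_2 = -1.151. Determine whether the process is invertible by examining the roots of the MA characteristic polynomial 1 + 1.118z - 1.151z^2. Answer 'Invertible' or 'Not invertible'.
\text{Not invertible}

The MA(q) characteristic polynomial is P(z) = 1 + 1.118z - 1.151z^2.
Invertibility requires all roots to lie outside the unit circle, i.e. |z| > 1 for every root.
Set 1 + (1.118) z + (-1.151) z^2 = 0, i.e. a z^2 + b z + c = 0 with a = -1.151, b = 1.118, c = 1.
Discriminant D = b^2 - 4ac = (1.118)^2 - 4*(-1.151)*1 = 1.249924 - (-4.604) = 5.853924.
D >= 0, so the roots are real: z = (-b +/- sqrt(D)) / (2a) = (-1.118 +/- 2.419488) / (-2.302).
  z_1 = (-1.118 + 2.419488) / (-2.302) = -0.5654,   |z_1| = 0.5654.
  z_2 = (-1.118 - 2.419488) / (-2.302) = 1.5367,   |z_2| = 1.5367.
Moduli of all roots: 0.5654, 1.5367.
All moduli strictly greater than 1? No.
Verdict: Not invertible.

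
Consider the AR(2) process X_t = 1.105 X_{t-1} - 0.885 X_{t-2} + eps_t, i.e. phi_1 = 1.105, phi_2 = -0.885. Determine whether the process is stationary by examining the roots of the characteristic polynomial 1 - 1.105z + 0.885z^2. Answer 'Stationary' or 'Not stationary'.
\text{Stationary}

The AR(p) characteristic polynomial is P(z) = 1 - 1.105z + 0.885z^2.
Stationarity requires all roots to lie outside the unit circle, i.e. |z| > 1 for every root.
Set 1 + (-1.105) z + (0.885) z^2 = 0, i.e. a z^2 + b z + c = 0 with a = 0.885, b = -1.105, c = 1.
Discriminant D = b^2 - 4ac = (-1.105)^2 - 4*(0.885)*1 = 1.221025 - (3.54) = -2.318975.
D < 0, so the roots are the complex-conjugate pair z = (-b +/- i sqrt(-D)) / (2a) = 0.6243 +/- 0.8603i.
For a conjugate pair |z|^2 = z * conj(z) = (product of roots) = c/a = 1/(0.885) = 1.129944, so |z| = sqrt(1.129944) = 1.063 for both roots.
Moduli of all roots: 1.0630, 1.0630.
All moduli strictly greater than 1? Yes.
Verdict: Stationary.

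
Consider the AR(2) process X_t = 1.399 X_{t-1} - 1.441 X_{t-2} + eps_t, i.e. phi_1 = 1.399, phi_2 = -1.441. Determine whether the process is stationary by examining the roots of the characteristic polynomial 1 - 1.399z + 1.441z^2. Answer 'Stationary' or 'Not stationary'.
\text{Not stationary}

The AR(p) characteristic polynomial is P(z) = 1 - 1.399z + 1.441z^2.
Stationarity requires all roots to lie outside the unit circle, i.e. |z| > 1 for every root.
Set 1 + (-1.399) z + (1.441) z^2 = 0, i.e. a z^2 + b z + c = 0 with a = 1.441, b = -1.399, c = 1.
Discriminant D = b^2 - 4ac = (-1.399)^2 - 4*(1.441)*1 = 1.957201 - (5.764) = -3.806799.
D < 0, so the roots are the complex-conjugate pair z = (-b +/- i sqrt(-D)) / (2a) = 0.4854 +/- 0.677i.
For a conjugate pair |z|^2 = z * conj(z) = (product of roots) = c/a = 1/(1.441) = 0.693963, so |z| = sqrt(0.693963) = 0.833 for both roots.
Moduli of all roots: 0.8330, 0.8330.
All moduli strictly greater than 1? No.
Verdict: Not stationary.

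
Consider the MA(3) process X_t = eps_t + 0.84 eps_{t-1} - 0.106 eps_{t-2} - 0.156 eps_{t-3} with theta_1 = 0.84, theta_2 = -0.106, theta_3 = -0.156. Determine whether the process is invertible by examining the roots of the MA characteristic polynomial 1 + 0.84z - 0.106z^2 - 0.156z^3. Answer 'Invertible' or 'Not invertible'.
\text{Invertible}

The MA(q) characteristic polynomial is P(z) = 1 + 0.84z - 0.106z^2 - 0.156z^3.
Invertibility requires all roots to lie outside the unit circle, i.e. |z| > 1 for every root.
Degree 3: look for a simple real root z0 first, then factor out (1 - z/z0) and solve the remaining quadratic.
Testing z0 = 2.5: P(2.5) = 1 + (0.84)(2.5) + (-0.106)(2.5)^2 + (-0.156)(2.5)^3
  = 1 + (2.1) + (-0.6625) + (-2.4375) = 0.  So z_0 = 2.5 is a root, |z_0| = 2.5.
Divide out the factor (1 - 0.4 z) = (1 - z/z0) (since 1/z0 = 0.4):
  P(z) = (1 - 0.4 z)(1 + (1.24) z + (0.39) z^2)
  [check: z-coef 1.24 - (0.4) = 0.84; z^2-coef 0.39 - (0.4)(1.24) = -0.106; z^3-coef -(0.4)(0.39) = -0.156.]
Remaining roots from the quadratic factor 1 + (1.24) z + (0.39) z^2:
  Set 1 + (1.24) z + (0.39) z^2 = 0, i.e. a z^2 + b z + c = 0 with a = 0.39, b = 1.24, c = 1.
  Discriminant D = b^2 - 4ac = (1.24)^2 - 4*(0.39)*1 = 1.5376 - (1.56) = -0.0224.
  D < 0, so the roots are the complex-conjugate pair z = (-b +/- i sqrt(-D)) / (2a) = -1.5897 +/- 0.1919i.
  For a conjugate pair |z|^2 = z * conj(z) = (product of roots) = c/a = 1/(0.39) = 2.564103, so |z| = sqrt(2.564103) = 1.6013 for both roots.
Moduli of all roots: 2.5000, 1.6013, 1.6013.
All moduli strictly greater than 1? Yes.
Verdict: Invertible.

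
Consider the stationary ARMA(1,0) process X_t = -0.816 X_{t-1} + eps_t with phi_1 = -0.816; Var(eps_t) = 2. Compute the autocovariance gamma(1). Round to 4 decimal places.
\gamma(1) = -4.8841

Multiply the model equation by X_{t-k} and take expectations. With theta_0 = psi_0 = 1 and psi_j the MA(infinity) weights, this gives
  gamma(k) - sum_i phi_i gamma(k-i) = c_k,
  c_k = sigma^2 * sum_{j=k..q} theta_j psi_{j-k}   (c_k = 0 for k > q),
using gamma(-m) = gamma(m).
Pure AR (q = 0): c_0 = sigma^2 = 2, c_k = 0 for k >= 1.
Equations for k = 0 and k = 1 (AR order 1):
  gamma(0) = phi_1 gamma(1) + c_0
  gamma(1) = phi_1 gamma(0) + c_1
Substituting the second into the first: gamma(0) (1 - phi_1^2) = c_0 + phi_1 c_1, so
  gamma(0) = c_0 / (1 - phi_1^2) = 2 / (1 - (-0.816)^2) = 2 / 0.334144 = 5.985443.
  gamma(1) = phi_1 gamma(0) = (-0.816)(5.985443) = -4.884122.
Therefore gamma(1) = -4.8841 (to 4 decimal places).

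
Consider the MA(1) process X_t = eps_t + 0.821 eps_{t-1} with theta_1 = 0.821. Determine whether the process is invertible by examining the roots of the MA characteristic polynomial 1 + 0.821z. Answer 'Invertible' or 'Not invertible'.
\text{Invertible}

The MA(q) characteristic polynomial is P(z) = 1 + 0.821z.
Invertibility requires all roots to lie outside the unit circle, i.e. |z| > 1 for every root.
This is linear in z: 1 + (0.821) z = 0  =>  z = -1/(0.821) = -1.218027,  |z| = 1.218027.
Moduli of all roots: 1.2180.
All moduli strictly greater than 1? Yes.
Verdict: Invertible.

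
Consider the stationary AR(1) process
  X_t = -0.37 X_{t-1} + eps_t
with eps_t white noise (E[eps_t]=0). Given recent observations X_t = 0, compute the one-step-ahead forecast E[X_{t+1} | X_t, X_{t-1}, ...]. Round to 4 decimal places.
E[X_{t+1} \mid \mathcal F_t] = 0.0000

For an AR(p) model X_t = c + sum_i phi_i X_{t-i} + eps_t, the
one-step-ahead conditional mean is
  E[X_{t+1} | X_t, ...] = c + sum_i phi_i X_{t+1-i}.
Substitute known values:
  E[X_{t+1} | ...] = (-0.37) * (0)
                   = 0.0000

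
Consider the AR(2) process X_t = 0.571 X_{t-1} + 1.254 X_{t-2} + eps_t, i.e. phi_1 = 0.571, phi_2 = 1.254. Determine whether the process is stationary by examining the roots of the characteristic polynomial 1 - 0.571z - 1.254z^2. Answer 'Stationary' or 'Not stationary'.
\text{Not stationary}

The AR(p) characteristic polynomial is P(z) = 1 - 0.571z - 1.254z^2.
Stationarity requires all roots to lie outside the unit circle, i.e. |z| > 1 for every root.
Set 1 + (-0.571) z + (-1.254) z^2 = 0, i.e. a z^2 + b z + c = 0 with a = -1.254, b = -0.571, c = 1.
Discriminant D = b^2 - 4ac = (-0.571)^2 - 4*(-1.254)*1 = 0.326041 - (-5.016) = 5.342041.
D >= 0, so the roots are real: z = (-b +/- sqrt(D)) / (2a) = (0.571 +/- 2.311286) / (-2.508).
  z_1 = (0.571 + 2.311286) / (-2.508) = -1.1492,   |z_1| = 1.1492.
  z_2 = (0.571 - 2.311286) / (-2.508) = 0.6939,   |z_2| = 0.6939.
Moduli of all roots: 1.1492, 0.6939.
All moduli strictly greater than 1? No.
Verdict: Not stationary.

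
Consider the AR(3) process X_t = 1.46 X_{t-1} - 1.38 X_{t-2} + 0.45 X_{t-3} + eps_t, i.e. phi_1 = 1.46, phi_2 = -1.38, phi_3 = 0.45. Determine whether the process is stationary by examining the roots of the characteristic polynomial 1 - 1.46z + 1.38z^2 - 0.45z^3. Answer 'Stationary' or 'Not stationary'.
\text{Stationary}

The AR(p) characteristic polynomial is P(z) = 1 - 1.46z + 1.38z^2 - 0.45z^3.
Stationarity requires all roots to lie outside the unit circle, i.e. |z| > 1 for every root.
Degree 3: look for a simple real root z0 first, then factor out (1 - z/z0) and solve the remaining quadratic.
Testing z0 = 2: P(2) = 1 + (-1.46)(2) + (1.38)(2)^2 + (-0.45)(2)^3
  = 1 + (-2.92) + (5.52) + (-3.6) = 0.  So z_0 = 2 is a root, |z_0| = 2.
Divide out the factor (1 - 0.5 z) = (1 - z/z0) (since 1/z0 = 0.5):
  P(z) = (1 - 0.5 z)(1 + (-0.96) z + (0.9) z^2)
  [check: z-coef -0.96 - (0.5) = -1.46; z^2-coef 0.9 - (0.5)(-0.96) = 1.38; z^3-coef -(0.5)(0.9) = -0.45.]
Remaining roots from the quadratic factor 1 + (-0.96) z + (0.9) z^2:
  Set 1 + (-0.96) z + (0.9) z^2 = 0, i.e. a z^2 + b z + c = 0 with a = 0.9, b = -0.96, c = 1.
  Discriminant D = b^2 - 4ac = (-0.96)^2 - 4*(0.9)*1 = 0.9216 - (3.6) = -2.6784.
  D < 0, so the roots are the complex-conjugate pair z = (-b +/- i sqrt(-D)) / (2a) = 0.5333 +/- 0.9092i.
  For a conjugate pair |z|^2 = z * conj(z) = (product of roots) = c/a = 1/(0.9) = 1.111111, so |z| = sqrt(1.111111) = 1.0541 for both roots.
Moduli of all roots: 2.0000, 1.0541, 1.0541.
All moduli strictly greater than 1? Yes.
Verdict: Stationary.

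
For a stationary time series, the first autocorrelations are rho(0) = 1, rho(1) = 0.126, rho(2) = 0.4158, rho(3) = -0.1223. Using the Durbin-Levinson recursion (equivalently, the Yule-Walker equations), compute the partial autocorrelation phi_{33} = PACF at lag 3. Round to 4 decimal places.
\phi_{33} = -0.2490

The PACF at lag k is phi_{kk}, the last component of the solution
to the Yule-Walker system G_k phi = r_k where
  (G_k)_{ij} = rho(|i - j|), (r_k)_i = rho(i), i,j = 1..k.
Equivalently, Durbin-Levinson gives phi_{kk} iteratively:
  phi_{11} = rho(1)
  phi_{kk} = [rho(k) - sum_{j=1..k-1} phi_{k-1,j} rho(k-j)]
            / [1 - sum_{j=1..k-1} phi_{k-1,j} rho(j)],
  phi_{k,j} = phi_{k-1,j} - phi_{kk} phi_{k-1,k-j},  j = 1..k-1.
Step k = 1:
  phi_11 = rho(1) = 0.126.
Step k = 2:
  phi_22 = [rho(2) - phi_11 rho(1)] / [1 - phi_11 rho(1)] = [0.4158 - (0.126)(0.126)] / [1 - (0.126)(0.126)]
         = 0.399924 / 0.984124 = 0.406376.
  Update: phi_21 = phi_11 - phi_22 phi_11 = 0.126 - (0.406376)(0.126) = 0.074797.
Step k = 3:
  phi_33 = [rho(3) - phi_21 rho(2) - phi_22 rho(1)] / [1 - phi_21 rho(1) - phi_22 rho(2)]
    numerator   = -0.1223 - (0.074797)(0.4158) - (0.406376)(0.126) = -0.20460378
    denominator = 1 - (0.074797)(0.126) - (0.406376)(0.4158) = 0.82160464
  phi_33 = -0.20460378 / 0.82160464 = -0.249.
Therefore phi_{33} = -0.2490.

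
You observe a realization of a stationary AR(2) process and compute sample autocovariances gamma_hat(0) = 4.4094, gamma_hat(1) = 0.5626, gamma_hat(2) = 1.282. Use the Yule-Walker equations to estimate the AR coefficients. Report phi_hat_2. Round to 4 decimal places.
\hat\phi_{2} = 0.2790

The Yule-Walker equations for an AR(p) process read, in matrix form,
  Gamma_p phi = r_p,   with   (Gamma_p)_{ij} = gamma(|i - j|),
                       (r_p)_i = gamma(i),   i,j = 1..p.
Substitute the sample gammas (Toeplitz matrix and right-hand side of size 2):
  Gamma_p = [[4.4094, 0.5626], [0.5626, 4.4094]]
  r_p     = [0.5626, 1.282]
Written out:
  4.4094 phi_1 + 0.5626 phi_2 = 0.5626
  0.5626 phi_1 + 4.4094 phi_2 = 1.282
Solve by Cramer's rule:
  det = gamma(0)^2 - gamma(1)^2 = (4.4094)^2 - (0.5626)^2 = 19.44280836 - 0.31651876 = 19.1262896
  phi_hat_1 = [gamma(1) gamma(0) - gamma(1) gamma(2)] / det = [(0.5626)(4.4094) - (0.5626)(1.282)] / 19.1262896 = 1.75947524 / 19.1262896 = 0.092
  phi_hat_2 = [gamma(0) gamma(2) - gamma(1)^2] / det = [(4.4094)(1.282) - (0.5626)^2] / 19.1262896 = 5.33633204 / 19.1262896 = 0.279
So phi_hat = [0.0920, 0.2790].
Therefore phi_hat_2 = 0.2790.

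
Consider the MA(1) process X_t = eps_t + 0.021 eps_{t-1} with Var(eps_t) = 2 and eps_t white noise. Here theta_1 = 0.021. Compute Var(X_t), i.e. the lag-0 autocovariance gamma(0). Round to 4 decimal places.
\gamma(0) = 2.0009

For an MA(q) process X_t = eps_t + sum_i theta_i eps_{t-i} with
Var(eps_t) = sigma^2, the variance is
  gamma(0) = sigma^2 * (1 + sum_i theta_i^2).
  sum_i theta_i^2 = (0.021)^2 = 0.000441.
  gamma(0) = 2 * (1 + 0.000441) = 2 * 1.000441 = 2.000882, which rounds to 2.0009.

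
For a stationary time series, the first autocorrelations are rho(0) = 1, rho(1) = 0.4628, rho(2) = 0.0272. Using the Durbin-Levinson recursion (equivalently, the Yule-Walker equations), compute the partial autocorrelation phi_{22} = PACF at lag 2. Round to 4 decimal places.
\phi_{22} = -0.2379

The PACF at lag k is phi_{kk}, the last component of the solution
to the Yule-Walker system G_k phi = r_k where
  (G_k)_{ij} = rho(|i - j|), (r_k)_i = rho(i), i,j = 1..k.
Equivalently, Durbin-Levinson gives phi_{kk} iteratively:
  phi_{11} = rho(1)
  phi_{kk} = [rho(k) - sum_{j=1..k-1} phi_{k-1,j} rho(k-j)]
            / [1 - sum_{j=1..k-1} phi_{k-1,j} rho(j)],
  phi_{k,j} = phi_{k-1,j} - phi_{kk} phi_{k-1,k-j},  j = 1..k-1.
Step k = 1:
  phi_11 = rho(1) = 0.4628.
Step k = 2:
  phi_22 = [rho(2) - phi_11 rho(1)] / [1 - phi_11 rho(1)] = [0.0272 - (0.4628)(0.4628)] / [1 - (0.4628)(0.4628)]
         = -0.18698384 / 0.78581616 = -0.2379.
Therefore phi_{22} = -0.2379.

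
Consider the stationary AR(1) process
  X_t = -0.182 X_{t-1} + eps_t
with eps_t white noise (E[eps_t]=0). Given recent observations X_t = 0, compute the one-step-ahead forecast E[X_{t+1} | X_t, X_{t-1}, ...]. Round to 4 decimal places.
E[X_{t+1} \mid \mathcal F_t] = 0.0000

For an AR(p) model X_t = c + sum_i phi_i X_{t-i} + eps_t, the
one-step-ahead conditional mean is
  E[X_{t+1} | X_t, ...] = c + sum_i phi_i X_{t+1-i}.
Substitute known values:
  E[X_{t+1} | ...] = (-0.182) * (0)
                   = 0.0000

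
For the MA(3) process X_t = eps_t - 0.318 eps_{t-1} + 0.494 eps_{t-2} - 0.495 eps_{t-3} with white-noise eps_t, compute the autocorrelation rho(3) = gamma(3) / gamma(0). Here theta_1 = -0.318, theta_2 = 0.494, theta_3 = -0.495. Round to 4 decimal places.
\rho(3) = -0.3113

For an MA(q) process with theta_0 = 1, the autocovariance is
  gamma(k) = sigma^2 * sum_{i=0..q-k} theta_i * theta_{i+k},
and rho(k) = gamma(k) / gamma(0). Sigma^2 cancels.
  numerator   = (1)*(-0.495) = -0.495.
  denominator = (1)^2 + (-0.318)^2 + (0.494)^2 + (-0.495)^2 = 1.590185.
  rho(3) = -0.495 / 1.590185 = -0.3113.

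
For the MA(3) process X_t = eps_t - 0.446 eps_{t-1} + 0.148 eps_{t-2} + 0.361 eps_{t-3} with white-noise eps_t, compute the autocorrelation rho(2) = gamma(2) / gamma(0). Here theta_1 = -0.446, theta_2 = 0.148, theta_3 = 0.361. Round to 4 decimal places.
\rho(2) = -0.0096

For an MA(q) process with theta_0 = 1, the autocovariance is
  gamma(k) = sigma^2 * sum_{i=0..q-k} theta_i * theta_{i+k},
and rho(k) = gamma(k) / gamma(0). Sigma^2 cancels.
  numerator   = (1)*(0.148) + (-0.446)*(0.361) = -0.013006.
  denominator = (1)^2 + (-0.446)^2 + (0.148)^2 + (0.361)^2 = 1.351141.
  rho(2) = -0.013006 / 1.351141 = -0.0096.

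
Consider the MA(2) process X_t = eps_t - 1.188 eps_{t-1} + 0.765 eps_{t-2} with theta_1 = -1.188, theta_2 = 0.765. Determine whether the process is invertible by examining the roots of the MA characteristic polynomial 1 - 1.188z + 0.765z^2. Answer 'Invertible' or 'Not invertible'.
\text{Invertible}

The MA(q) characteristic polynomial is P(z) = 1 - 1.188z + 0.765z^2.
Invertibility requires all roots to lie outside the unit circle, i.e. |z| > 1 for every root.
Set 1 + (-1.188) z + (0.765) z^2 = 0, i.e. a z^2 + b z + c = 0 with a = 0.765, b = -1.188, c = 1.
Discriminant D = b^2 - 4ac = (-1.188)^2 - 4*(0.765)*1 = 1.411344 - (3.06) = -1.648656.
D < 0, so the roots are the complex-conjugate pair z = (-b +/- i sqrt(-D)) / (2a) = 0.7765 +/- 0.8392i.
For a conjugate pair |z|^2 = z * conj(z) = (product of roots) = c/a = 1/(0.765) = 1.30719, so |z| = sqrt(1.30719) = 1.1433 for both roots.
Moduli of all roots: 1.1433, 1.1433.
All moduli strictly greater than 1? Yes.
Verdict: Invertible.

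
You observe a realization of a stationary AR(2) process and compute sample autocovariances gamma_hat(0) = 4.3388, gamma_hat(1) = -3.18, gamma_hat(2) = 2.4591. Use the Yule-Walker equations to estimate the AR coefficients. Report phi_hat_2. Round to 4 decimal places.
\hat\phi_{2} = 0.0639

The Yule-Walker equations for an AR(p) process read, in matrix form,
  Gamma_p phi = r_p,   with   (Gamma_p)_{ij} = gamma(|i - j|),
                       (r_p)_i = gamma(i),   i,j = 1..p.
Substitute the sample gammas (Toeplitz matrix and right-hand side of size 2):
  Gamma_p = [[4.3388, -3.18], [-3.18, 4.3388]]
  r_p     = [-3.18, 2.4591]
Written out:
  4.3388 phi_1 - 3.18 phi_2 = -3.18
  -3.18 phi_1 + 4.3388 phi_2 = 2.4591
Solve by Cramer's rule:
  det = gamma(0)^2 - gamma(1)^2 = (4.3388)^2 - (-3.18)^2 = 18.82518544 - 10.1124 = 8.71278544
  phi_hat_1 = [gamma(1) gamma(0) - gamma(1) gamma(2)] / det = [(-3.18)(4.3388) - (-3.18)(2.4591)] / 8.71278544 = -5.977446 / 8.71278544 = -0.6861
  phi_hat_2 = [gamma(0) gamma(2) - gamma(1)^2] / det = [(4.3388)(2.4591) - (-3.18)^2] / 8.71278544 = 0.55714308 / 8.71278544 = 0.0639
So phi_hat = [-0.6861, 0.0639].
Therefore phi_hat_2 = 0.0639.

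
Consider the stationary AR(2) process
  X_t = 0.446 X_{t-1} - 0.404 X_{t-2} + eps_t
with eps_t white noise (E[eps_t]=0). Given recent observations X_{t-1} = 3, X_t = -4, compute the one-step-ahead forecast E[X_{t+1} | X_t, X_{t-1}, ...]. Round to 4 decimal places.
E[X_{t+1} \mid \mathcal F_t] = -2.9960

For an AR(p) model X_t = c + sum_i phi_i X_{t-i} + eps_t, the
one-step-ahead conditional mean is
  E[X_{t+1} | X_t, ...] = c + sum_i phi_i X_{t+1-i}.
Substitute known values:
  E[X_{t+1} | ...] = (0.446) * (-4) + (-0.404) * (3)
                   = -2.9960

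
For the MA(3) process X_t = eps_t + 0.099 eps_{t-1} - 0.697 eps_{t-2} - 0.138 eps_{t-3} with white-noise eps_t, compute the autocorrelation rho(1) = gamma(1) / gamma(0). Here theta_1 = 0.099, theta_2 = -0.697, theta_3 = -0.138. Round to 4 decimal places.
\rho(1) = 0.0833

For an MA(q) process with theta_0 = 1, the autocovariance is
  gamma(k) = sigma^2 * sum_{i=0..q-k} theta_i * theta_{i+k},
and rho(k) = gamma(k) / gamma(0). Sigma^2 cancels.
  numerator   = (1)*(0.099) + (0.099)*(-0.697) + (-0.697)*(-0.138) = 0.126183.
  denominator = (1)^2 + (0.099)^2 + (-0.697)^2 + (-0.138)^2 = 1.514654.
  rho(1) = 0.126183 / 1.514654 = 0.0833.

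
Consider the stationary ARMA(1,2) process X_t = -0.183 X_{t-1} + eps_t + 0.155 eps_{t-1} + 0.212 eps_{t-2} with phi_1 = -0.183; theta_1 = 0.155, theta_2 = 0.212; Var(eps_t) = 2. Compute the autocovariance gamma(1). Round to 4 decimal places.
\gamma(1) = -0.0860

Multiply the model equation by X_{t-k} and take expectations. With theta_0 = psi_0 = 1 and psi_j the MA(infinity) weights, this gives
  gamma(k) - sum_i phi_i gamma(k-i) = c_k,
  c_k = sigma^2 * sum_{j=k..q} theta_j psi_{j-k}   (c_k = 0 for k > q),
using gamma(-m) = gamma(m).
psi-weights needed (psi_j = theta_j + sum_i phi_i psi_{j-i}):
  psi_1 = theta_1 + phi_1 = 0.155 + (-0.183) = -0.028
  psi_2 = theta_2 + phi_1 psi_1 = 0.212 + (-0.183)(-0.028) = 0.217124
Right-hand sides:
  c_0 = sigma^2 (1 + theta_1 psi_1 + theta_2 psi_2) = 2 * (1 + (0.155)(-0.028) + (0.212)(0.217124)) = 2 * 1.04169 = 2.083381
  c_1 = sigma^2 (theta_1 + theta_2 psi_1) = 2 * (0.155 + (0.212)(-0.028)) = 0.298128
  c_2 = sigma^2 theta_2 = 2 * (0.212) = 0.424
Equations for k = 0 and k = 1 (AR order 1):
  gamma(0) = phi_1 gamma(1) + c_0
  gamma(1) = phi_1 gamma(0) + c_1
Substituting the second into the first: gamma(0) (1 - phi_1^2) = c_0 + phi_1 c_1, so
  gamma(0) = (c_0 + phi_1 c_1) / (1 - phi_1^2) = (2.083381 + (-0.183)(0.298128)) / (1 - (-0.183)^2) = 2.028823 / 0.966511 = 2.099121.
  gamma(1) = phi_1 gamma(0) + c_1 = (-0.183)(2.099121) + (0.298128) = -0.086011.
Therefore gamma(1) = -0.0860 (to 4 decimal places).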